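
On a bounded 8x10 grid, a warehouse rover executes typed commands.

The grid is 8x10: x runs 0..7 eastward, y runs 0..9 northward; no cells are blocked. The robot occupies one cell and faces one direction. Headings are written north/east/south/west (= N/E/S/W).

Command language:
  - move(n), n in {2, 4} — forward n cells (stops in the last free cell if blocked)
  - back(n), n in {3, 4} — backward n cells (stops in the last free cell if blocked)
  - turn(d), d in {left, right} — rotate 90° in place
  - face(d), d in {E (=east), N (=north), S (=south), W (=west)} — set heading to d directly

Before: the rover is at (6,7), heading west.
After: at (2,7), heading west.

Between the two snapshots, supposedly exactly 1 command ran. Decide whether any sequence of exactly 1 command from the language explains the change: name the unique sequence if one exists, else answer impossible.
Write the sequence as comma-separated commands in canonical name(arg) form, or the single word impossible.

move(4)

key: still facing W — the one step turns nothing
begin: at (6,7), heading west
t=1 move(4) ⇒ at (2,7), heading west
uniquely the one of 10 1-step routes that fits.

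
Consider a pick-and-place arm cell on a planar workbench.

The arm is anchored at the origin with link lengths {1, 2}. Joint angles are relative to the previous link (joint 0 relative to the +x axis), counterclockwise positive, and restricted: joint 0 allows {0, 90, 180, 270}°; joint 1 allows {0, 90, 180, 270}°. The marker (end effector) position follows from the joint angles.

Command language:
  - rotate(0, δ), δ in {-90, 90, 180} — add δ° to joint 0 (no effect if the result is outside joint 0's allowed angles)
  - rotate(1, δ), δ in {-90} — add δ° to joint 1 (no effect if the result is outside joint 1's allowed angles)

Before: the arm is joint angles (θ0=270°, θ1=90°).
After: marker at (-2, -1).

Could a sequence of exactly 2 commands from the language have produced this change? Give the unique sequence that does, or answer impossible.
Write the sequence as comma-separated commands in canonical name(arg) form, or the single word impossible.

from: joint angles (θ0=270°, θ1=90°)
[1] after rotate(1, -90): joint angles (θ0=270°, θ1=0°)
[2] after rotate(1, -90): joint angles (θ0=270°, θ1=270°)
uniquely the one of 16 2-step routes that fits.

rotate(1, -90), rotate(1, -90)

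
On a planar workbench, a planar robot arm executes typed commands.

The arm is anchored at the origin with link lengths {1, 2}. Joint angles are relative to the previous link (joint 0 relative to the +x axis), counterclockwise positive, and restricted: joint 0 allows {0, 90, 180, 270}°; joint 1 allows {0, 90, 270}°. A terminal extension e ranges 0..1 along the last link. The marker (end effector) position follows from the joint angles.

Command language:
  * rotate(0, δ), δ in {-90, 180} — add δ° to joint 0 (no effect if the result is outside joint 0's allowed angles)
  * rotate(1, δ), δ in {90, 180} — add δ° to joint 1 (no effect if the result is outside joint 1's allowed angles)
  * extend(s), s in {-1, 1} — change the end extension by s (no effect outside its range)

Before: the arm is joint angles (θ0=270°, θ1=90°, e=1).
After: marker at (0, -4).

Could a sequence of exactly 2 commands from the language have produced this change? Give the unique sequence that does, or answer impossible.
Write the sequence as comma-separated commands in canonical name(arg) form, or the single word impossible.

key: order matters: swapping rotate(1, 180) and rotate(1, 90) lands elsewhere
start: joint angles (θ0=270°, θ1=90°, e=1)
[1] after rotate(1, 180): joint angles (θ0=270°, θ1=270°, e=1)
[2] after rotate(1, 90): joint angles (θ0=270°, θ1=0°, e=1)
all 36 alternatives checked — unique.

rotate(1, 180), rotate(1, 90)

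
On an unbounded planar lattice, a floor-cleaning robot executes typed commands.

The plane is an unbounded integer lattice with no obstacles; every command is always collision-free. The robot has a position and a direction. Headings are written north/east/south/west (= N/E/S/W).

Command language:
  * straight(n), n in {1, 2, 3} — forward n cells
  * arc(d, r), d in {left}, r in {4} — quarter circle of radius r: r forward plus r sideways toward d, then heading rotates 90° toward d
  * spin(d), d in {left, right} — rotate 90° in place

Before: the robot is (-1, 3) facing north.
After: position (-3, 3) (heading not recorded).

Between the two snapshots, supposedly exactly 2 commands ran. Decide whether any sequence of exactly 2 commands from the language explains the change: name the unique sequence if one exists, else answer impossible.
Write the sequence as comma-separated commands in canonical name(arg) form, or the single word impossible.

spin(left), straight(2)

key: running straight(2) before spin(left) would end elsewhere — order is forced
initial: (-1, 3) facing north
t=1 spin(left) ⇒ (-1, 3) facing west
t=2 straight(2) ⇒ (-3, 3) facing west
no other 2-command option fits: unique.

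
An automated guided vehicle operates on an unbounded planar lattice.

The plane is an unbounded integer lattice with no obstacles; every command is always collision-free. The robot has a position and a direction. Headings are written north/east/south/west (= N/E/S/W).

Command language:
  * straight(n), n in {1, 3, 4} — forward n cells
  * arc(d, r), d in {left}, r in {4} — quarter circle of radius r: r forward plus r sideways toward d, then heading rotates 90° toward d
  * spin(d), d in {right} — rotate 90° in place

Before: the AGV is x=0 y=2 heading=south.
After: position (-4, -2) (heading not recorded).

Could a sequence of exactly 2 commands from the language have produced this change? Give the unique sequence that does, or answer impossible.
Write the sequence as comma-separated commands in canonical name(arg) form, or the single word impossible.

spin(right), arc(left, 4)

key: running arc(left, 4) before spin(right) would end elsewhere — order is forced
begin: x=0 y=2 heading=south
1. spin(right) → x=0 y=2 heading=west
2. arc(left, 4) → x=-4 y=-2 heading=south
no rival 2-sequence matches.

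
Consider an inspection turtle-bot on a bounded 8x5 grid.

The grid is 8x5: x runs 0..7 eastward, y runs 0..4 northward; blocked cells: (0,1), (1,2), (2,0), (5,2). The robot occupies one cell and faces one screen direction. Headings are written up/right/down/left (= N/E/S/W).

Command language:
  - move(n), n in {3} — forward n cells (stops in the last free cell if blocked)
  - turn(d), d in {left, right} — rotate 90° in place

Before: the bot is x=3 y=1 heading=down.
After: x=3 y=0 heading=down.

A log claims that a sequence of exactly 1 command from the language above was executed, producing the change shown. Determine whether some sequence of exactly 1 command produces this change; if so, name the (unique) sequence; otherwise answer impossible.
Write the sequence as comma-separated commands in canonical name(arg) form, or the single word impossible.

move(3)

key: move(3) runs into the grid edge before its full distance
start: x=3 y=1 heading=down
[1] after move(3): x=3 y=0 heading=down
uniquely the one of 3 1-step routes that fits.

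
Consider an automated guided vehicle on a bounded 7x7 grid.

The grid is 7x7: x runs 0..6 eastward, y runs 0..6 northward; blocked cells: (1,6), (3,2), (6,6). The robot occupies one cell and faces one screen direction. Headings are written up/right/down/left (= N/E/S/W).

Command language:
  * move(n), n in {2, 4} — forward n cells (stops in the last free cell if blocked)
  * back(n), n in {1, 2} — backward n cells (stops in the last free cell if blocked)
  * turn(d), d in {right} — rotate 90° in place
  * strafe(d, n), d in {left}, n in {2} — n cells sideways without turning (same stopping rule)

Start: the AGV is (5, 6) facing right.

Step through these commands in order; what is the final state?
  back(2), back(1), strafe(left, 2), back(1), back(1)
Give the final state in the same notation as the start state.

(2, 6) facing right

initial: (5, 6) facing right
1. back(2) → (3, 6) facing right
2. back(1) → (2, 6) facing right
3. strafe(left, 2) → (2, 6) facing right
4. back(1) → (2, 6) facing right
5. back(1) → (2, 6) facing right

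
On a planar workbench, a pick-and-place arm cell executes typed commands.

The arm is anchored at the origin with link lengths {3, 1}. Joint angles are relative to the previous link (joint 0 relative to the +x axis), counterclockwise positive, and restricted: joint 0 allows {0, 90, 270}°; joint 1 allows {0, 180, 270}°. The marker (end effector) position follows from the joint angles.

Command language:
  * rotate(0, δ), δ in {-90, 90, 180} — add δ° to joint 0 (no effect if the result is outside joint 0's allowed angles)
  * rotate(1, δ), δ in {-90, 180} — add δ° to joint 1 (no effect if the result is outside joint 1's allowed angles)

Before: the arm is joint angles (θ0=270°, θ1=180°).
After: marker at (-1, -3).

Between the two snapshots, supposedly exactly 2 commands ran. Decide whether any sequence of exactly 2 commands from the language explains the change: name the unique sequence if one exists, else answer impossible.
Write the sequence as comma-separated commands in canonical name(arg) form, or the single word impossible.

rotate(1, 180), rotate(1, -90)

key: order matters: swapping rotate(1, 180) and rotate(1, -90) lands elsewhere
initial: joint angles (θ0=270°, θ1=180°)
1. rotate(1, 180) → joint angles (θ0=270°, θ1=0°)
2. rotate(1, -90) → joint angles (θ0=270°, θ1=270°)
no other 2-command option fits: unique.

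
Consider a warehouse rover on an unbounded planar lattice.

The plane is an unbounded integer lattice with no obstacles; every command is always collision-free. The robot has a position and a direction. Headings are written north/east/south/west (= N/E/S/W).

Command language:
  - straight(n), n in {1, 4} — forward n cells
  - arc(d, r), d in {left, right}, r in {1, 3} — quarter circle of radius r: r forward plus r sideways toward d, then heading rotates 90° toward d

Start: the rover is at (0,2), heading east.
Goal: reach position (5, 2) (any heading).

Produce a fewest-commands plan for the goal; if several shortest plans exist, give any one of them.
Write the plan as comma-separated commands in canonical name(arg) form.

t0: at (0,2), heading east
step 1 (straight(4)): at (4,2), heading east
step 2 (straight(1)): at (5,2), heading east
no 1-step plan works, so 2 is optimal.

straight(4), straight(1)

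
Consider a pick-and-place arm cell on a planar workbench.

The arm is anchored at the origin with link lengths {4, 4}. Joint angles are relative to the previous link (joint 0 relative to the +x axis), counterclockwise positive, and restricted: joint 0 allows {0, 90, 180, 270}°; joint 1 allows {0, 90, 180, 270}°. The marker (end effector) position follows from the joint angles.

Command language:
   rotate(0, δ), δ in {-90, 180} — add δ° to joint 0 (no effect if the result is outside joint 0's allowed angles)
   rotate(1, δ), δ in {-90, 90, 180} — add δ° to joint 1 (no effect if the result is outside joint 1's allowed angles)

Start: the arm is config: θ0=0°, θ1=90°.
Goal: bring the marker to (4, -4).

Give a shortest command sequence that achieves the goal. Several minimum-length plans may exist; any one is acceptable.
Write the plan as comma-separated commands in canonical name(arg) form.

rotate(1, 180)

begin: config: θ0=0°, θ1=90°
[1] after rotate(1, 180): config: θ0=0°, θ1=270°
shorter routes all fall short; 1 is best.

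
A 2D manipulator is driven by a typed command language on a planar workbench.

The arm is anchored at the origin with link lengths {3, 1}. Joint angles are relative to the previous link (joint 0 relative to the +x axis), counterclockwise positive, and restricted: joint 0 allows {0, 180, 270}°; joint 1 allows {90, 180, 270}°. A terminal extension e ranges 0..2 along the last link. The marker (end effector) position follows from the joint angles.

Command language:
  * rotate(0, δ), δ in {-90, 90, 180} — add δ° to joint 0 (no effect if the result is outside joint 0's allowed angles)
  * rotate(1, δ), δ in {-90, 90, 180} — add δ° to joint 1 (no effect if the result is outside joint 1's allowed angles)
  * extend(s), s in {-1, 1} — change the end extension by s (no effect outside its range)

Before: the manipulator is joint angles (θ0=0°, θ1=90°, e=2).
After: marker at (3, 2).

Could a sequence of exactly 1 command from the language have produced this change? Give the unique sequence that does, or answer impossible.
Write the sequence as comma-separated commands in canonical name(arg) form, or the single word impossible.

from: joint angles (θ0=0°, θ1=90°, e=2)
[1] after extend(-1): joint angles (θ0=0°, θ1=90°, e=1)
no rival 1-sequence matches.

extend(-1)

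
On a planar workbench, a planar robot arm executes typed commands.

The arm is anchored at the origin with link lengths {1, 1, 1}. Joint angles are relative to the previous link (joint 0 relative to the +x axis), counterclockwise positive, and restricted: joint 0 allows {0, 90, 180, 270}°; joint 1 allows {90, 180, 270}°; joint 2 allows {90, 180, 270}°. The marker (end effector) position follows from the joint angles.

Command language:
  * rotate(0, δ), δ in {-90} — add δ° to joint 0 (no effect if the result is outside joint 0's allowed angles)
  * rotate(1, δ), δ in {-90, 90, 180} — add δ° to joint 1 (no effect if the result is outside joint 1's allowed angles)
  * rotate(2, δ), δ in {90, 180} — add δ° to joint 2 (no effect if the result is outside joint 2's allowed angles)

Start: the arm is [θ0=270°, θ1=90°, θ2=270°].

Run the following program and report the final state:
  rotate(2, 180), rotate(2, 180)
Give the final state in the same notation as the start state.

[θ0=270°, θ1=90°, θ2=270°]

from: [θ0=270°, θ1=90°, θ2=270°]
[1] after rotate(2, 180): [θ0=270°, θ1=90°, θ2=90°]
[2] after rotate(2, 180): [θ0=270°, θ1=90°, θ2=270°]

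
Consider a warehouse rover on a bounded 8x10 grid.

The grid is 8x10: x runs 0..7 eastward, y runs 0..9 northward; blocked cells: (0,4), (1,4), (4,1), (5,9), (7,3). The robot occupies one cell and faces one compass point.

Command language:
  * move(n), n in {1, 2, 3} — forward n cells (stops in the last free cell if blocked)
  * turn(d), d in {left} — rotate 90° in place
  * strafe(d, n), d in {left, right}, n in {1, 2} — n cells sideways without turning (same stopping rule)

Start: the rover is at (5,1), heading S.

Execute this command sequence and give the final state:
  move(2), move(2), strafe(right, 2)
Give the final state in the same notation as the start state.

at (3,0), heading S

begin: at (5,1), heading S
t=1 move(2) ⇒ at (5,0), heading S
t=2 move(2) ⇒ at (5,0), heading S
t=3 strafe(right, 2) ⇒ at (3,0), heading S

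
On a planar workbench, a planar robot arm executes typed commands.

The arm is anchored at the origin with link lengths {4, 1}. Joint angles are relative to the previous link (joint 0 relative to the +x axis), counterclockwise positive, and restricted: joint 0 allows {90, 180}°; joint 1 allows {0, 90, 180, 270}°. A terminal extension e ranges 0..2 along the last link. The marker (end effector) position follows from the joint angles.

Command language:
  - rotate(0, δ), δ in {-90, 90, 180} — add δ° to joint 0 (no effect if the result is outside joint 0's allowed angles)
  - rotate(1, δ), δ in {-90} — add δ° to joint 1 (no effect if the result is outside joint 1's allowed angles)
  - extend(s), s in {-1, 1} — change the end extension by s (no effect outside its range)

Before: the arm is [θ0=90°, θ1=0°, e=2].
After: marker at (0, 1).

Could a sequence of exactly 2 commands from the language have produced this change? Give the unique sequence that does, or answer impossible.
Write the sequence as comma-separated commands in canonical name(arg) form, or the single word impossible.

rotate(1, -90), rotate(1, -90)

initial: [θ0=90°, θ1=0°, e=2]
[1] after rotate(1, -90): [θ0=90°, θ1=270°, e=2]
[2] after rotate(1, -90): [θ0=90°, θ1=180°, e=2]
no other 2-command option fits: unique.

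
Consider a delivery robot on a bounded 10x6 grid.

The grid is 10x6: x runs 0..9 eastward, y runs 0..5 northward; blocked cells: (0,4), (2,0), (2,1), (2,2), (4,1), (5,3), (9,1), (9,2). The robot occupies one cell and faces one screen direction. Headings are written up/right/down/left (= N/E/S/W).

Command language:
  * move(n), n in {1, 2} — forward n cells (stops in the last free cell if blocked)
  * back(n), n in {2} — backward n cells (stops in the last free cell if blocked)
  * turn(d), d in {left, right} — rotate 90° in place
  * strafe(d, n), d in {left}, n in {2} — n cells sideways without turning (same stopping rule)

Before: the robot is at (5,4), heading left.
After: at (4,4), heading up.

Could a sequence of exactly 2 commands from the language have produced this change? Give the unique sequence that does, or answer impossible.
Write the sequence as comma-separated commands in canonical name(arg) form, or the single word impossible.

move(1), turn(right)

key: position moved to (4,4) AND the heading swung to N — translation plus rotation needed
initial: at (5,4), heading left
t=1 move(1) ⇒ at (4,4), heading left
t=2 turn(right) ⇒ at (4,4), heading up
uniquely the one of 36 2-step routes that fits.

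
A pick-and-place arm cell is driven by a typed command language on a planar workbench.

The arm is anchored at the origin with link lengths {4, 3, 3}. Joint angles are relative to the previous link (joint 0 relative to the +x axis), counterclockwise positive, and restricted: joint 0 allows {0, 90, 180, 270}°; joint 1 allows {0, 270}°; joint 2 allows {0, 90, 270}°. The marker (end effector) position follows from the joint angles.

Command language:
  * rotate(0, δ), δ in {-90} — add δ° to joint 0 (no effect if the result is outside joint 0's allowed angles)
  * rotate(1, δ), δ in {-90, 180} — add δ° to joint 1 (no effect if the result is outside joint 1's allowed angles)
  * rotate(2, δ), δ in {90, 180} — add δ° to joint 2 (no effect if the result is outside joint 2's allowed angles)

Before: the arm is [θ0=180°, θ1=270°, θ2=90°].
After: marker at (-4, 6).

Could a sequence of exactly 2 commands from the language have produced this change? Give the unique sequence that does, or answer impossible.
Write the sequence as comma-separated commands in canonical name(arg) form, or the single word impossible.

rotate(2, 180), rotate(2, 90)

key: running rotate(2, 90) before rotate(2, 180) would end elsewhere — order is forced
begin: [θ0=180°, θ1=270°, θ2=90°]
t=1 rotate(2, 180) ⇒ [θ0=180°, θ1=270°, θ2=270°]
t=2 rotate(2, 90) ⇒ [θ0=180°, θ1=270°, θ2=0°]
no rival 2-sequence matches.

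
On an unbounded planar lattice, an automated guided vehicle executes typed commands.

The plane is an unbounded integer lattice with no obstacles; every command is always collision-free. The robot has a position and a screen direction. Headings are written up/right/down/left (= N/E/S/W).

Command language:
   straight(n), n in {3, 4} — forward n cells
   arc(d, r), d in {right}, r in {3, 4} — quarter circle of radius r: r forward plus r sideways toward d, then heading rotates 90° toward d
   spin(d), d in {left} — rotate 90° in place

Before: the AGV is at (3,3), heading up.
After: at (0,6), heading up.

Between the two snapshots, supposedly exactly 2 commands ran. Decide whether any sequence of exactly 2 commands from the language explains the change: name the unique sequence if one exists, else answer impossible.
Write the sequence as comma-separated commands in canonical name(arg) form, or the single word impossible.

key: order matters: swapping spin(left) and arc(right, 3) lands elsewhere
from: at (3,3), heading up
t=1 spin(left) ⇒ at (3,3), heading left
t=2 arc(right, 3) ⇒ at (0,6), heading up
no rival 2-sequence matches.

spin(left), arc(right, 3)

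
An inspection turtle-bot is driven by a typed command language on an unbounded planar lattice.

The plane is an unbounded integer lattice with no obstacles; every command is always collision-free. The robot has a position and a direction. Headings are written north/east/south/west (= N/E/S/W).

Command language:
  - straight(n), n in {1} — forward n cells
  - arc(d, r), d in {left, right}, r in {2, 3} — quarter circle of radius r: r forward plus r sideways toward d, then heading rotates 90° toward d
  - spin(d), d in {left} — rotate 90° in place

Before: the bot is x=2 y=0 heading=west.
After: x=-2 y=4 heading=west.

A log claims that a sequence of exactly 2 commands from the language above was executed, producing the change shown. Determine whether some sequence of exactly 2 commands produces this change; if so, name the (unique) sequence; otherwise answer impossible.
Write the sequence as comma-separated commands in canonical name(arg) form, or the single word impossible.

key: heading stays W — rotations cancel among the 2 commands
initial: x=2 y=0 heading=west
1. arc(right, 2) → x=0 y=2 heading=north
2. arc(left, 2) → x=-2 y=4 heading=west
no other 2-command option fits: unique.

arc(right, 2), arc(left, 2)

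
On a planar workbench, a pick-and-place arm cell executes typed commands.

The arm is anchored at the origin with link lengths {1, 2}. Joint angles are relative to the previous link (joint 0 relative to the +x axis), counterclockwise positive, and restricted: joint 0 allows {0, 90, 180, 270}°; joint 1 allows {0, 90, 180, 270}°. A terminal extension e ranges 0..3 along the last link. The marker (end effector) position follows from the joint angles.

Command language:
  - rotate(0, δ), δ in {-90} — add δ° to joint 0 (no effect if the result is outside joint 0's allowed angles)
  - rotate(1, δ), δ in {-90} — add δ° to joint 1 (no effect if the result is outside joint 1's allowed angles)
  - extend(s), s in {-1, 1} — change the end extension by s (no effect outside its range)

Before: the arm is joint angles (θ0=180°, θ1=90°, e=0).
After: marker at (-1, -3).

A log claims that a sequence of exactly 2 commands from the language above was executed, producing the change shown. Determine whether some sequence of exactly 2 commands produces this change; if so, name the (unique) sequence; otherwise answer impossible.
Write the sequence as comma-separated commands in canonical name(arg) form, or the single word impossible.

extend(-1), extend(1)

key: running extend(1) before extend(-1) would end elsewhere — order is forced
begin: joint angles (θ0=180°, θ1=90°, e=0)
[1] after extend(-1): joint angles (θ0=180°, θ1=90°, e=0)
[2] after extend(1): joint angles (θ0=180°, θ1=90°, e=1)
no rival 2-sequence matches.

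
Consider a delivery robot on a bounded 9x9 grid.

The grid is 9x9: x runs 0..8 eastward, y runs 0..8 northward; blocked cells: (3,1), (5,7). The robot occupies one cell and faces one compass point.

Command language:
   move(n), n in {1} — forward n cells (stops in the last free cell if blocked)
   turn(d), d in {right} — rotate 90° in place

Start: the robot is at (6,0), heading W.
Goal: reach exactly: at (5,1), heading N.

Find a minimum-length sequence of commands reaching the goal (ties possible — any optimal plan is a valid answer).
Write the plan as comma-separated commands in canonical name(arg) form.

move(1), turn(right), move(1)

t0: at (6,0), heading W
1. move(1) → at (5,0), heading W
2. turn(right) → at (5,0), heading N
3. move(1) → at (5,1), heading N
minimal: 3 command(s), checked below 3.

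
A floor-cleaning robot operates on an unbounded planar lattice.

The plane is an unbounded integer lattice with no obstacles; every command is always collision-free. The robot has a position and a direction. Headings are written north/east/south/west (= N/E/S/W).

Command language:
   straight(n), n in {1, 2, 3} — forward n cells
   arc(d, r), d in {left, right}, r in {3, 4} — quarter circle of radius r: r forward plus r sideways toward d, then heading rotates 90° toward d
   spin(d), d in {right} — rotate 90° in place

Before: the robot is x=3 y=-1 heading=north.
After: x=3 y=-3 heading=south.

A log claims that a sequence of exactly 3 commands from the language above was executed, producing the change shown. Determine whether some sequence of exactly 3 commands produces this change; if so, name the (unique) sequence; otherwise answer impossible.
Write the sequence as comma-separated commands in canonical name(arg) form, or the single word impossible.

spin(right), spin(right), straight(2)

key: cell and facing (now S) both changed — the 3 commands mix motion and turning
from: x=3 y=-1 heading=north
t=1 spin(right) ⇒ x=3 y=-1 heading=east
t=2 spin(right) ⇒ x=3 y=-1 heading=south
t=3 straight(2) ⇒ x=3 y=-3 heading=south
no rival 3-sequence matches.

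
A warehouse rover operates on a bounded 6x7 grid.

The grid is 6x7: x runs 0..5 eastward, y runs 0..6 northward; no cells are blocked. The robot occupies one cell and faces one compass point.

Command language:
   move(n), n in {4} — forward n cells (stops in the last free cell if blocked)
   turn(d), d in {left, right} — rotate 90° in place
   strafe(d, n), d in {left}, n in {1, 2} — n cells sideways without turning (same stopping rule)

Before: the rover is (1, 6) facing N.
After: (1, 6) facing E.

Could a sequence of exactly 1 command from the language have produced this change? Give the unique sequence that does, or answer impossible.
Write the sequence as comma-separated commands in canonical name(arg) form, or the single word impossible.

turn(right)

key: parked at (1,6) the whole time — nothing moves the robot
from: (1, 6) facing N
t=1 turn(right) ⇒ (1, 6) facing E
no other 1-command option fits: unique.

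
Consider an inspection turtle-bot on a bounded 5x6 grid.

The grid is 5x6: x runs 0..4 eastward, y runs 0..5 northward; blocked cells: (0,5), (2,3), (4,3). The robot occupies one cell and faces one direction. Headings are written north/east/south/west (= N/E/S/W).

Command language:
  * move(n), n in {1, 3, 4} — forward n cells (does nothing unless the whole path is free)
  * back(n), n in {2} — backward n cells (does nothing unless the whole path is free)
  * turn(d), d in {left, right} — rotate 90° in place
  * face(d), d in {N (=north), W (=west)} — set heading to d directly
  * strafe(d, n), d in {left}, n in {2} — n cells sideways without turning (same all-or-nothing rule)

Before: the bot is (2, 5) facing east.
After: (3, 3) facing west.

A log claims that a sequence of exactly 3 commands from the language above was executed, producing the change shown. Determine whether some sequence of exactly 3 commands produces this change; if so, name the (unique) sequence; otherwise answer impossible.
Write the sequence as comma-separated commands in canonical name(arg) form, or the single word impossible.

move(1), face(W), strafe(left, 2)

key: position moved to (3,3) AND the heading swung to W — translation plus rotation needed
begin: (2, 5) facing east
t=1 move(1) ⇒ (3, 5) facing east
t=2 face(W) ⇒ (3, 5) facing west
t=3 strafe(left, 2) ⇒ (3, 3) facing west
no rival 3-sequence matches.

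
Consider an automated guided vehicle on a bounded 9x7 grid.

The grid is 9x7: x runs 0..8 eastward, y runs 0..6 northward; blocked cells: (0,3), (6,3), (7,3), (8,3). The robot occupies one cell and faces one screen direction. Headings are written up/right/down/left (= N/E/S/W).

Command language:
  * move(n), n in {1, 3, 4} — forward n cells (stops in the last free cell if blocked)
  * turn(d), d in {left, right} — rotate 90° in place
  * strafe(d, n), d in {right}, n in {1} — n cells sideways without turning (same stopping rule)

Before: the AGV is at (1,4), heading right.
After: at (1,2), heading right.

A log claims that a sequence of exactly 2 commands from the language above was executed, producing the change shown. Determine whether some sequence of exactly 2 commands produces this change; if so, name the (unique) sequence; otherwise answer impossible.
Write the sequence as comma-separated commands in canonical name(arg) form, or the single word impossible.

key: still facing E at the end — nothing in the sequence rotates
initial: at (1,4), heading right
[1] after strafe(right, 1): at (1,3), heading right
[2] after strafe(right, 1): at (1,2), heading right
no other 2-command option fits: unique.

strafe(right, 1), strafe(right, 1)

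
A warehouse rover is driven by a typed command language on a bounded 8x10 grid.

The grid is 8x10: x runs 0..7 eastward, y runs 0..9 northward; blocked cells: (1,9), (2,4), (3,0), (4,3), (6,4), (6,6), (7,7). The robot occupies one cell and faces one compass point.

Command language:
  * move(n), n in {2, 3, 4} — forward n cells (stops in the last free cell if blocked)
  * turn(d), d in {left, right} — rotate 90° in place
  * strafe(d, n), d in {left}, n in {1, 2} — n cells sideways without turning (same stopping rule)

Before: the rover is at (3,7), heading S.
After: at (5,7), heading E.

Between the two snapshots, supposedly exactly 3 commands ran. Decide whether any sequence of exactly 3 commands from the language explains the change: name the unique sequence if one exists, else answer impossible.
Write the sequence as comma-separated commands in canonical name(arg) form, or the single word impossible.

strafe(left, 1), strafe(left, 1), turn(left)

key: cell and facing (now E) both changed — the 3 commands mix motion and turning
initial: at (3,7), heading S
step 1 (strafe(left, 1)): at (4,7), heading S
step 2 (strafe(left, 1)): at (5,7), heading S
step 3 (turn(left)): at (5,7), heading E
no other 3-command option fits: unique.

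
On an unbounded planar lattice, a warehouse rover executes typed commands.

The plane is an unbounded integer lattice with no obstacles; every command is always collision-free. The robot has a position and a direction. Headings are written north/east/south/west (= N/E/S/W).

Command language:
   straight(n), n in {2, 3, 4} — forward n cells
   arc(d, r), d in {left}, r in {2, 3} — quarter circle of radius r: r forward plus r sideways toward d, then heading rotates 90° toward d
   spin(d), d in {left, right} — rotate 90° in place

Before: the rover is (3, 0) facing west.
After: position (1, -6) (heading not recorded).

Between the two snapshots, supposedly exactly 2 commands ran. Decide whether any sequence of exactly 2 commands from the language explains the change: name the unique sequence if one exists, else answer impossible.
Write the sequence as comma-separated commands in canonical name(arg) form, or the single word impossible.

key: running straight(4) before arc(left, 2) would end elsewhere — order is forced
t0: (3, 0) facing west
t=1 arc(left, 2) ⇒ (1, -2) facing south
t=2 straight(4) ⇒ (1, -6) facing south
no other 2-command option fits: unique.

arc(left, 2), straight(4)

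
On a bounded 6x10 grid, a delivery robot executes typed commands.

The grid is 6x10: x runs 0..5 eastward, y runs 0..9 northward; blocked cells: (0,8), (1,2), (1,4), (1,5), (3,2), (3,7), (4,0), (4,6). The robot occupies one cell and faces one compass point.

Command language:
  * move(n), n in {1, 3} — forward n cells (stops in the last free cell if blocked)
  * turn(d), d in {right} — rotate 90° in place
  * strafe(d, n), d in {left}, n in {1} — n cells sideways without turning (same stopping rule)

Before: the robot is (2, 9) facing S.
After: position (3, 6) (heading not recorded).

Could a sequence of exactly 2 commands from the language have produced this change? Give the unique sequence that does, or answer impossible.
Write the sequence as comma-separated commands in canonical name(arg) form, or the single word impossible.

key: running strafe(left, 1) before move(3) would end elsewhere — order is forced
from: (2, 9) facing S
t=1 move(3) ⇒ (2, 6) facing S
t=2 strafe(left, 1) ⇒ (3, 6) facing S
no rival 2-sequence matches.

move(3), strafe(left, 1)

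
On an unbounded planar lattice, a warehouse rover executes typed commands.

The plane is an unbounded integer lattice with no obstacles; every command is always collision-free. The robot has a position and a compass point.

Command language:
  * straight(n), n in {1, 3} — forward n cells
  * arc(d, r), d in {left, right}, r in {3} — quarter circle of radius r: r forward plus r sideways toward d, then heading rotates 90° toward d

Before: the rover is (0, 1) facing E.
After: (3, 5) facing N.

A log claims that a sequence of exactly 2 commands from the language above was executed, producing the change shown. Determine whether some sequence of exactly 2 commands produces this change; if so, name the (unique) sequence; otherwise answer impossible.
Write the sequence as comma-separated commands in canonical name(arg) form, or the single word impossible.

key: position moved to (3,5) AND the heading swung to N — translation plus rotation needed
begin: (0, 1) facing E
step 1 (arc(left, 3)): (3, 4) facing N
step 2 (straight(1)): (3, 5) facing N
no rival 2-sequence matches.

arc(left, 3), straight(1)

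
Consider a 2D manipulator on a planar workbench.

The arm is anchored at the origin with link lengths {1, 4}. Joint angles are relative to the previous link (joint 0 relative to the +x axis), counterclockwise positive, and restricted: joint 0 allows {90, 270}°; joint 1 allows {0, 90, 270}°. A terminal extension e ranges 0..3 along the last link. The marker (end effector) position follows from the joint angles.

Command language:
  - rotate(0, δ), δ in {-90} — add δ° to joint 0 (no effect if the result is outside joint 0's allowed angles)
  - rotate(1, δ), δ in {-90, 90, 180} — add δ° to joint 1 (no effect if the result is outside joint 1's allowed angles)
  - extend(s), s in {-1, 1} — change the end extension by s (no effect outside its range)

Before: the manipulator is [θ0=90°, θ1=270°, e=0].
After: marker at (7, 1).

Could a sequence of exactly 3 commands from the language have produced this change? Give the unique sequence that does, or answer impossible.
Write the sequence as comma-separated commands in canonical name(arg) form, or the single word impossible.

extend(1), extend(1), extend(1)

begin: [θ0=90°, θ1=270°, e=0]
t=1 extend(1) ⇒ [θ0=90°, θ1=270°, e=1]
t=2 extend(1) ⇒ [θ0=90°, θ1=270°, e=2]
t=3 extend(1) ⇒ [θ0=90°, θ1=270°, e=3]
no other 3-command option fits: unique.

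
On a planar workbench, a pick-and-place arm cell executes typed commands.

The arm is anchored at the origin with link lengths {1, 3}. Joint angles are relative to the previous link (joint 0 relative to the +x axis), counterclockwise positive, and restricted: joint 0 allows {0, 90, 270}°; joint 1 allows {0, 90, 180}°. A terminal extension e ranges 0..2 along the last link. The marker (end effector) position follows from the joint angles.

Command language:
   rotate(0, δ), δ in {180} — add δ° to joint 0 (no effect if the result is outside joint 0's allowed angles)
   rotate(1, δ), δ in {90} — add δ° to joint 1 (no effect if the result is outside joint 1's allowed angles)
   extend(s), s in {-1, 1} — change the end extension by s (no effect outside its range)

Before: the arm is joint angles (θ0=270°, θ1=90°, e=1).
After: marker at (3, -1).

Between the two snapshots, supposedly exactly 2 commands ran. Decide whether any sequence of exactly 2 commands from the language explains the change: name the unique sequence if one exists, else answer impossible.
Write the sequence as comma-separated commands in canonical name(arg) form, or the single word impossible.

start: joint angles (θ0=270°, θ1=90°, e=1)
1. extend(-1) → joint angles (θ0=270°, θ1=90°, e=0)
2. extend(-1) → joint angles (θ0=270°, θ1=90°, e=0)
all 16 alternatives checked — unique.

extend(-1), extend(-1)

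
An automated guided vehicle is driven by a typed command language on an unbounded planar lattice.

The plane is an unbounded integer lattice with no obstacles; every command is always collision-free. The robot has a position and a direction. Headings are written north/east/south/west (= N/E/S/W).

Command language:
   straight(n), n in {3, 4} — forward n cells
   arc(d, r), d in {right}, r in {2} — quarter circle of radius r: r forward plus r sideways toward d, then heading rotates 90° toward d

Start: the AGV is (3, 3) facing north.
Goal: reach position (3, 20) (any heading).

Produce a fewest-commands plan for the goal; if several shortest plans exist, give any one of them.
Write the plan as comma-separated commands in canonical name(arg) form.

initial: (3, 3) facing north
step 1 (straight(3)): (3, 6) facing north
step 2 (straight(3)): (3, 9) facing north
step 3 (straight(3)): (3, 12) facing north
step 4 (straight(4)): (3, 16) facing north
step 5 (straight(4)): (3, 20) facing north
minimal: 5 command(s), checked below 5.

straight(3), straight(3), straight(3), straight(4), straight(4)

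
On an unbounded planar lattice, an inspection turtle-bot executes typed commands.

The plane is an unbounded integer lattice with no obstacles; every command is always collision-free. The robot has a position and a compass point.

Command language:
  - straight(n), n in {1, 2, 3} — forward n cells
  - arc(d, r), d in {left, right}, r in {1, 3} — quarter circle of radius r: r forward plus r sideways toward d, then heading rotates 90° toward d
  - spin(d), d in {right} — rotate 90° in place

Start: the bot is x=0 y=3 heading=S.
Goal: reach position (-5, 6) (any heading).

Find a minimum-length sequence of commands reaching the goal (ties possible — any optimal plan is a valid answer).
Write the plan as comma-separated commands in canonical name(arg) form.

spin(right), straight(2), arc(right, 3)

initial: x=0 y=3 heading=S
step 1 (spin(right)): x=0 y=3 heading=W
step 2 (straight(2)): x=-2 y=3 heading=W
step 3 (arc(right, 3)): x=-5 y=6 heading=N
minimal: 3 command(s), checked below 3.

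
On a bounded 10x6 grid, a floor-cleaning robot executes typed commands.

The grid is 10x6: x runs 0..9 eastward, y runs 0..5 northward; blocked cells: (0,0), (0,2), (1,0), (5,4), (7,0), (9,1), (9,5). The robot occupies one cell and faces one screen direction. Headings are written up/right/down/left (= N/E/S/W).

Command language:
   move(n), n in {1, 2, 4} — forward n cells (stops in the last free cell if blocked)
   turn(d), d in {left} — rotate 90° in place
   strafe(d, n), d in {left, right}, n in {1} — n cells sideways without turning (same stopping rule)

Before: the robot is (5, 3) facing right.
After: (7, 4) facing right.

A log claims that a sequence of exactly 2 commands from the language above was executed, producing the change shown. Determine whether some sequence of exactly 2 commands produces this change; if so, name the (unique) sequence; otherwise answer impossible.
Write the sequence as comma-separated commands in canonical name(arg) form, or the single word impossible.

key: still facing E at the end — nothing in the sequence rotates
begin: (5, 3) facing right
step 1 (move(2)): (7, 3) facing right
step 2 (strafe(left, 1)): (7, 4) facing right
uniquely the one of 36 2-step routes that fits.

move(2), strafe(left, 1)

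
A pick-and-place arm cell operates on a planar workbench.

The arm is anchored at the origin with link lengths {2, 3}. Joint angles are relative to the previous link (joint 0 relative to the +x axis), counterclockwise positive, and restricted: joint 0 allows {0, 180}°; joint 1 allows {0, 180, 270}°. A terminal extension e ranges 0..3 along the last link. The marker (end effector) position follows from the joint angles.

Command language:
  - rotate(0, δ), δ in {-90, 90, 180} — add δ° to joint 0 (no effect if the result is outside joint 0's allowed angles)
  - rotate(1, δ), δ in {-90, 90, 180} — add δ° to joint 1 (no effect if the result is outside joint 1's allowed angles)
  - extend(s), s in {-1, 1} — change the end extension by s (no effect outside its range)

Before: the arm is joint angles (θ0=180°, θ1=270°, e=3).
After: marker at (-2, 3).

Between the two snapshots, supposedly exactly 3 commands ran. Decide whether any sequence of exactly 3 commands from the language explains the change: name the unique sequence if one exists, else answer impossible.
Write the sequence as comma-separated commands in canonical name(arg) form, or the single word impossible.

extend(-1), extend(-1), extend(-1)

start: joint angles (θ0=180°, θ1=270°, e=3)
step 1 (extend(-1)): joint angles (θ0=180°, θ1=270°, e=2)
step 2 (extend(-1)): joint angles (θ0=180°, θ1=270°, e=1)
step 3 (extend(-1)): joint angles (θ0=180°, θ1=270°, e=0)
uniquely the one of 512 3-step routes that fits.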